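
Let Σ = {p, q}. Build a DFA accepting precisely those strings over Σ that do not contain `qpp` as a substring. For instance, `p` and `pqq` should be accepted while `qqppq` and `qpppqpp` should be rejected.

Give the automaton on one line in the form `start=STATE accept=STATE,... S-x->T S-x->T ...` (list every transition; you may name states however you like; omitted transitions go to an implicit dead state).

This is the complement of 'contains `qpp`'. Use the same substring-matching states — A through D holding how much of `qpp` has just been matched — but flip the accepting set: everything except the trap D accepts.
With 4 states:
       p  q 
>* A   A  B 
 * B   C  B 
 * C   D  B 
   D   D  D 
(> = start, * = accepting)

start=A accept=A,B,C A-p->A A-q->B B-p->C B-q->B C-p->D C-q->B D-p->D D-q->D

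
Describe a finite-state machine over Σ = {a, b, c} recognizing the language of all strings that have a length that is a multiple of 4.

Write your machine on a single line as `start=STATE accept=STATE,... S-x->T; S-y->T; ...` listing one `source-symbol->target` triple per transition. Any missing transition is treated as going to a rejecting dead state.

Only the length mod 4 matters, so use a 4-cycle: from any state, every input symbol moves to the next state, wrapping s3 back to s0. Mark s0 accepting.
A 4-state machine:
        a   b   c  
>* s0   s1  s1  s1 
   s1   s2  s2  s2 
   s2   s3  s3  s3 
   s3   s0  s0  s0 
(> = start, * = accepting)

start=s0; accept=s0; s0-a->s1; s0-b->s1; s0-c->s1; s1-a->s2; s1-b->s2; s1-c->s2; s2-a->s3; s2-b->s3; s2-c->s3; s3-a->s0; s3-b->s0; s3-c->s0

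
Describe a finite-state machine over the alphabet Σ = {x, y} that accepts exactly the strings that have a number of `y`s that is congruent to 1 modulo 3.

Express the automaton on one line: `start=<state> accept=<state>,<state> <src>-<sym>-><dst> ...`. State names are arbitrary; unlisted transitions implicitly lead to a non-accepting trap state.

The only thing that matters is how many `y`s have appeared, reduced mod 3. Use one state per residue: A for 0, …, C for 2. Reading `y` moves to the next residue; anything else stays put. B is accepting.
3 states suffice.
       x  y 
>  A   A  B 
 * B   B  C 
   C   C  A 
(> = start, * = accepting)

start=A accept=B A-x->A A-y->B B-x->B B-y->C C-x->C C-y->A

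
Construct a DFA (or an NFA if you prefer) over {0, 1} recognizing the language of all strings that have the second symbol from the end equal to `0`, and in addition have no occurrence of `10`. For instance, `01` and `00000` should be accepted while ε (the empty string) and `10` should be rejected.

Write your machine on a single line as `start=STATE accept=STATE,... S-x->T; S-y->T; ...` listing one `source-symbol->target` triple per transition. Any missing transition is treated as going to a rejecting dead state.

Handle the two conditions separately and then intersect. The first has 7 states tracking the last 2 symbols read; the second has 3 states tracking partial matches of the forbidden pattern `10`. A product state is a pair (one from each), accepting exactly when both do. Minimizing collapses redundant product states.
5 states suffice.
        0   1  
>  q0   q1  q2 
   q1   q3  q4 
   q2   q2  q2 
 * q3   q3  q4 
 * q4   q2  q2 
(> = start, * = accepting)

start=q0; accept=q3,q4; q0-0->q1; q0-1->q2; q1-0->q3; q1-1->q4; q2-0->q2; q2-1->q2; q3-0->q3; q3-1->q4; q4-0->q2; q4-1->q2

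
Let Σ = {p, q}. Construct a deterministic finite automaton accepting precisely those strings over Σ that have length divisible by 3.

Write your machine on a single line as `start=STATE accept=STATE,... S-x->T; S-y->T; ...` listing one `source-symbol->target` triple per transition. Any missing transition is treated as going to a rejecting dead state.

start=S0; accept=S0; S0-p->S1; S0-q->S1; S1-p->S2; S1-q->S2; S2-p->S0; S2-q->S0

Count input length modulo 3: every symbol advances one step around the cycle S0 → S1 → S2 → S0. Accept at S0.
        p   q  
>* S0   S1  S1 
   S1   S2  S2 
   S2   S0  S0 
(> = start, * = accepting)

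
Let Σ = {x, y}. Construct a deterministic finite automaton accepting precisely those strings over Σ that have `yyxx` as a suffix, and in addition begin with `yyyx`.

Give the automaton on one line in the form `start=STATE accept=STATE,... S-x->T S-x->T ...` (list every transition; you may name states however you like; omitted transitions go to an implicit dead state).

Handle the two conditions separately and then intersect. The first has 5 states tracking how much of the suffix `yyxx` has currently been matched; the second has 6 states tracking whether the input so far still matches the prefix `yyyx`. A product state is a pair (one from each), accepting exactly when both do.
14 states suffice.
          x    y  
>  s0     s1   s2 
   s1     s1   s3 
   s2     s1   s4 
   s3     s1   s5 
   s4     s6   s7 
   s5     s6   s5 
   s6     s8   s3 
   s7     s9   s5 
   s8     s1   s3 
   s9    s10  s11 
 * s10   s12  s11 
   s11   s12  s13 
   s12   s12  s11 
   s13    s9  s13 
(> = start, * = accepting)

start=s0 accept=s10 s0-x->s1 s0-y->s2 s1-x->s1 s1-y->s3 s2-x->s1 s2-y->s4 s3-x->s1 s3-y->s5 s4-x->s6 s4-y->s7 s5-x->s6 s5-y->s5 s6-x->s8 s6-y->s3 s7-x->s9 s7-y->s5 s8-x->s1 s8-y->s3 s9-x->s10 s9-y->s11 s10-x->s12 s10-y->s11 s11-x->s12 s11-y->s13 s12-x->s12 s12-y->s11 s13-x->s9 s13-y->s13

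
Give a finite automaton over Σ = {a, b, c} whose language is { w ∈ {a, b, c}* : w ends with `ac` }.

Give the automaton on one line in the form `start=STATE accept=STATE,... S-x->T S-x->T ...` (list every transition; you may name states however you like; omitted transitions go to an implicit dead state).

start=s0 accept=s2 s0-a->s1 s0-b->s0 s0-c->s0 s1-a->s1 s1-b->s0 s1-c->s2 s2-a->s1 s2-b->s0 s2-c->s0

Let each state record the length of the longest suffix of the input read so far that is also a prefix of `ac`. s1 means the last symbol is `a`; s2 means the last 2 symbols are `ac`. Accept only at s2, where the string currently ends in `ac`.
3 states suffice.
        a   b   c  
>  s0   s1  s0  s0 
   s1   s1  s0  s2 
 * s2   s1  s0  s0 
(> = start, * = accepting)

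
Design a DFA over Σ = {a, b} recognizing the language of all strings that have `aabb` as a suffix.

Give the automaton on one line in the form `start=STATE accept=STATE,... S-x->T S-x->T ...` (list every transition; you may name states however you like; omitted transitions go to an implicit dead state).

Let each state record the length of the longest suffix of the input read so far that is also a prefix of `aabb`. S1 means the last symbol is `a`; S2 means the last 2 symbols are `aa`; S3 means the last 3 symbols are `aab`; S4 means the last 4 symbols are `aabb`. Accept only at S4, where the string currently ends in `aabb`.
A 5-state machine:
        a   b  
>  S0   S1  S0 
   S1   S2  S0 
   S2   S2  S3 
   S3   S1  S4 
 * S4   S1  S0 
(> = start, * = accepting)

start=S0 accept=S4 S0-a->S1 S0-b->S0 S1-a->S2 S1-b->S0 S2-a->S2 S2-b->S3 S3-a->S1 S3-b->S4 S4-a->S1 S4-b->S0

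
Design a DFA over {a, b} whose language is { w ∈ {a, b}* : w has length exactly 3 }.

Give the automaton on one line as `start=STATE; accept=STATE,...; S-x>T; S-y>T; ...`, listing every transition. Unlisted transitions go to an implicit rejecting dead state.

start=S0; accept=S3; S0-a>S1; S0-b>S1; S1-a>S2; S1-b>S2; S2-a>S3; S2-b>S3; S3-a>S4; S3-b>S4; S4-a>S4; S4-b>S4

Count input length up to 4: every symbol moves from S0 toward S4, which means 'more than 3' and absorbs. Accept from {S3}.
        a   b  
>  S0   S1  S1 
   S1   S2  S2 
   S2   S3  S3 
 * S3   S4  S4 
   S4   S4  S4 
(> = start, * = accepting)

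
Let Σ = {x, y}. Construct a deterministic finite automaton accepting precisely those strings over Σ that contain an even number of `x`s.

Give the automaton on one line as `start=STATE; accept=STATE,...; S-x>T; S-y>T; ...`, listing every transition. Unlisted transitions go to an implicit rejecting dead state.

Keep the running count of `x`s modulo 2: each `x` advances along the cycle q0 → q1 → q0 while other symbols loop. Accept at q0.
With 2 states:
        x   y  
>* q0   q1  q0 
   q1   q0  q1 
(> = start, * = accepting)

start=q0; accept=q0; q0-x>q1; q0-y>q0; q1-x>q0; q1-y>q1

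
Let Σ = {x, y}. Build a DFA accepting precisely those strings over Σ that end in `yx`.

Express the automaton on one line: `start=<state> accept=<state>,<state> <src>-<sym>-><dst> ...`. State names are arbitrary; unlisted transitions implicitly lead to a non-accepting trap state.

start=q0 accept=q2 q0-x->q0 q0-y->q1 q1-x->q2 q1-y->q1 q2-x->q0 q2-y->q1

Remember how much of `yx` the current input suffix matches. State q0 means no match yet; q1 means the last symbol is `y`; q2 means the last 2 symbols are `yx`. Only q2 accepts. On a mismatch, fall back to the longest proper suffix that is still a prefix of `yx`.
With 3 states:
        x   y  
>  q0   q0  q1 
   q1   q2  q1 
 * q2   q0  q1 
(> = start, * = accepting)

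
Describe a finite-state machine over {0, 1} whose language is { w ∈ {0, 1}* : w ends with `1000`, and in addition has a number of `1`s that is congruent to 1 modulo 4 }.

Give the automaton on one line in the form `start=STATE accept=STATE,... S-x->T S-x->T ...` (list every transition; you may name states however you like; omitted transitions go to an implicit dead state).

Build one automaton per condition and run them in lockstep. One (5 states) tracks how much of the suffix `1000` has currently been matched; the other (4 states) tracks the count of `1`s modulo 4. Each combined state is a pair, one component from each; accept when both components accept.
A 20-state machine:
          0    1  
>  q0     q0   q1 
   q1     q2   q3 
   q2     q4   q3 
   q3     q5   q6 
   q4     q7   q3 
   q5     q8   q6 
   q6     q9  q10 
 * q7    q11   q3 
   q8    q12   q6 
   q9    q13  q10 
   q10   q14   q1 
   q11   q11   q3 
   q12   q15   q6 
   q13   q16  q10 
   q14   q17   q1 
   q15   q15   q6 
   q16   q18  q10 
   q17   q19   q1 
   q18   q18  q10 
   q19    q0   q1 
(> = start, * = accepting)

start=q0 accept=q7 q0-0->q0 q0-1->q1 q1-0->q2 q1-1->q3 q2-0->q4 q2-1->q3 q3-0->q5 q3-1->q6 q4-0->q7 q4-1->q3 q5-0->q8 q5-1->q6 q6-0->q9 q6-1->q10 q7-0->q11 q7-1->q3 q8-0->q12 q8-1->q6 q9-0->q13 q9-1->q10 q10-0->q14 q10-1->q1 q11-0->q11 q11-1->q3 q12-0->q15 q12-1->q6 q13-0->q16 q13-1->q10 q14-0->q17 q14-1->q1 q15-0->q15 q15-1->q6 q16-0->q18 q16-1->q10 q17-0->q19 q17-1->q1 q18-0->q18 q18-1->q10 q19-0->q0 q19-1->q1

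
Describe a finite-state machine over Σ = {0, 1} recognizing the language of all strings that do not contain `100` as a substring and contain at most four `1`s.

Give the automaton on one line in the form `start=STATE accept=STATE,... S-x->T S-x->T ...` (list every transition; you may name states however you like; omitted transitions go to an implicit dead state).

start=S0 accept=S0,S1,S2,S3,S5,S6,S8,S9,S11 S0-0->S0 S0-1->S1 S1-0->S2 S1-1->S3 S2-0->S4 S2-1->S3 S3-0->S5 S3-1->S6 S4-0->S4 S4-1->S7 S5-0->S7 S5-1->S6 S6-0->S8 S6-1->S9 S7-0->S7 S7-1->S10 S8-0->S10 S8-1->S9 S9-0->S11 S9-1->S12 S10-0->S10 S10-1->S13 S11-0->S13 S11-1->S12 S12-0->S14 S12-1->S12 S13-0->S13 S13-1->S15 S14-0->S15 S14-1->S12 S15-0->S15 S15-1->S15

Build one automaton per condition and run them in lockstep. The first has 4 states tracking partial matches of the forbidden pattern `100`; the second has 6 states tracking the count of `1`s, saturating at 5. A product state is a pair (one from each), accepting exactly when both do.
16 states suffice.
          0    1  
>* S0     S0   S1 
 * S1     S2   S3 
 * S2     S4   S3 
 * S3     S5   S6 
   S4     S4   S7 
 * S5     S7   S6 
 * S6     S8   S9 
   S7     S7  S10 
 * S8    S10   S9 
 * S9    S11  S12 
   S10   S10  S13 
 * S11   S13  S12 
   S12   S14  S12 
   S13   S13  S15 
   S14   S15  S12 
   S15   S15  S15 
(> = start, * = accepting)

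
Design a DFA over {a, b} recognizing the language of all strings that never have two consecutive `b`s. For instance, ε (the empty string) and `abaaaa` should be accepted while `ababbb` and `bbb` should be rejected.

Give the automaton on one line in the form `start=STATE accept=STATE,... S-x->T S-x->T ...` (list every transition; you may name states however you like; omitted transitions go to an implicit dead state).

start=q0 accept=q0,q1 q0-a->q0 q0-b->q1 q1-a->q0 q1-b->q2 q2-a->q2 q2-b->q2

This is the complement of 'contains `bb`'. Use the same substring-matching states — q0 through q2 holding how much of `bb` has just been matched — but flip the accepting set: everything except the trap q2 accepts.
        a   b  
>* q0   q0  q1 
 * q1   q0  q2 
   q2   q2  q2 
(> = start, * = accepting)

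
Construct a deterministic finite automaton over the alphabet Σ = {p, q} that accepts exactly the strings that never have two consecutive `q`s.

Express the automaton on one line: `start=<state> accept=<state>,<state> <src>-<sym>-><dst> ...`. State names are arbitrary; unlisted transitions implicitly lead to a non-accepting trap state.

This is the complement of 'contains `qq`'. Use the same substring-matching states — S0 through S2 holding how much of `qq` has just been matched — but flip the accepting set: everything except the trap S2 accepts.
A 3-state machine:
        p   q  
>* S0   S0  S1 
 * S1   S0  S2 
   S2   S2  S2 
(> = start, * = accepting)

start=S0 accept=S0,S1 S0-p->S0 S0-q->S1 S1-p->S0 S1-q->S2 S2-p->S2 S2-q->S2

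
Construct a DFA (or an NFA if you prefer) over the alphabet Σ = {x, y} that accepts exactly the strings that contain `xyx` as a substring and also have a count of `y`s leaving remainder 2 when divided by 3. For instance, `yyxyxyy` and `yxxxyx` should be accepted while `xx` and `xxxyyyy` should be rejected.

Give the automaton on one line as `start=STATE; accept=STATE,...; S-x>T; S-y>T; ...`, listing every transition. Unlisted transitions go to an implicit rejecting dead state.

start=s0; accept=s9; s0-x>s1; s0-y>s2; s1-x>s1; s1-y>s3; s2-x>s4; s2-y>s5; s3-x>s6; s3-y>s5; s4-x>s4; s4-y>s7; s5-x>s8; s5-y>s0; s6-x>s6; s6-y>s9; s7-x>s9; s7-y>s0; s8-x>s8; s8-y>s10; s9-x>s9; s9-y>s11; s10-x>s11; s10-y>s2; s11-x>s11; s11-y>s6

Handle the two conditions separately and then intersect. One (4 states) tracks whether and how much of `xyx` has been seen; the other (3 states) tracks the count of `y`s modulo 3. Each combined state is a pair, one component from each; accept when both components accept.
A 12-state machine:
          x    y  
>  s0     s1   s2 
   s1     s1   s3 
   s2     s4   s5 
   s3     s6   s5 
   s4     s4   s7 
   s5     s8   s0 
   s6     s6   s9 
   s7     s9   s0 
   s8     s8  s10 
 * s9     s9  s11 
   s10   s11   s2 
   s11   s11   s6 
(> = start, * = accepting)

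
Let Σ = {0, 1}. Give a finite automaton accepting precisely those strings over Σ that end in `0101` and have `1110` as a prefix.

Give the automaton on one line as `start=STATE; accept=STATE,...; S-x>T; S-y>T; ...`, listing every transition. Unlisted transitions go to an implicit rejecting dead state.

Build one automaton per condition and run them in lockstep. The first has 5 states tracking how much of the suffix `0101` has currently been matched; the second has 6 states tracking whether the input so far still matches the prefix `1110`. A product state is a pair (one from each), accepting exactly when both do. After merging equivalent states the machine shrinks.
A 10-state machine:
       0  1 
>  A   B  C 
   B   B  B 
   C   B  D 
   D   B  E 
   E   F  B 
   F   F  G 
   G   H  I 
   H   F  J 
   I   F  I 
 * J   H  I 
(> = start, * = accepting)

start=A; accept=J; A-0>B; A-1>C; B-0>B; B-1>B; C-0>B; C-1>D; D-0>B; D-1>E; E-0>F; E-1>B; F-0>F; F-1>G; G-0>H; G-1>I; H-0>F; H-1>J; I-0>F; I-1>I; J-0>H; J-1>I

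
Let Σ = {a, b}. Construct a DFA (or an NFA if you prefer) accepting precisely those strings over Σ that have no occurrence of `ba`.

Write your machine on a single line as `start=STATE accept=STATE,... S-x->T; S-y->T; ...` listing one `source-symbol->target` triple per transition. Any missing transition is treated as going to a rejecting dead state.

start=q0; accept=q0,q1; q0-a->q0; q0-b->q1; q1-a->q2; q1-b->q1; q2-a->q2; q2-b->q2

Track partial matches of the forbidden pattern `ba`. State q2 is a dead state reached once `ba` has occurred; every other state accepts. q0 means no part of `ba` is currently matched.
3 states suffice.
        a   b  
>* q0   q0  q1 
 * q1   q2  q1 
   q2   q2  q2 
(> = start, * = accepting)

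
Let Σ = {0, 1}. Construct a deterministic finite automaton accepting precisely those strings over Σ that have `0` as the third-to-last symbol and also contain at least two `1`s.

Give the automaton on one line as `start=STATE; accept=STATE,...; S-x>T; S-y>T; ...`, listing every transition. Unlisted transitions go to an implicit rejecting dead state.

Run two small machines in parallel and take their product. The first has 15 states tracking the last 3 symbols read; the second has 4 states tracking the count of `1`s, saturating at 3. A product state is a pair (one from each), accepting exactly when both do. After merging equivalent states the machine shrinks.
With 14 states:
          0    1  
>  S0     S1   S2 
   S1     S1   S3 
   S2     S4   S5 
   S3     S4   S6 
   S4     S7   S8 
   S5     S9   S5 
 * S6     S9   S5 
   S7     S7  S10 
   S8    S11   S6 
   S9    S12   S8 
 * S10   S11   S6 
 * S11   S12   S8 
   S12   S13  S10 
 * S13   S13  S10 
(> = start, * = accepting)

start=S0; accept=S6,S10,S11,S13; S0-0>S1; S0-1>S2; S1-0>S1; S1-1>S3; S2-0>S4; S2-1>S5; S3-0>S4; S3-1>S6; S4-0>S7; S4-1>S8; S5-0>S9; S5-1>S5; S6-0>S9; S6-1>S5; S7-0>S7; S7-1>S10; S8-0>S11; S8-1>S6; S9-0>S12; S9-1>S8; S10-0>S11; S10-1>S6; S11-0>S12; S11-1>S8; S12-0>S13; S12-1>S10; S13-0>S13; S13-1>S10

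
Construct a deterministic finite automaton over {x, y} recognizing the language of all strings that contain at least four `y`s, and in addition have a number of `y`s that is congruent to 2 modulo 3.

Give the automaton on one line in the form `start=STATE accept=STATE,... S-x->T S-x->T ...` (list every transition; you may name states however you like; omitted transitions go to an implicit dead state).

Build one automaton per condition and run them in lockstep. One (6 states) tracks the count of `y`s, saturating at 5; the other (3 states) tracks the count of `y`s modulo 3. Each combined state is a pair, one component from each; accept when both components accept. Equivalent product states are then merged.
        x   y  
>  q0   q0  q1 
   q1   q1  q2 
   q2   q2  q3 
   q3   q3  q4 
   q4   q4  q5 
 * q5   q5  q3 
(> = start, * = accepting)

start=q0 accept=q5 q0-x->q0 q0-y->q1 q1-x->q1 q1-y->q2 q2-x->q2 q2-y->q3 q3-x->q3 q3-y->q4 q4-x->q4 q4-y->q5 q5-x->q5 q5-y->q3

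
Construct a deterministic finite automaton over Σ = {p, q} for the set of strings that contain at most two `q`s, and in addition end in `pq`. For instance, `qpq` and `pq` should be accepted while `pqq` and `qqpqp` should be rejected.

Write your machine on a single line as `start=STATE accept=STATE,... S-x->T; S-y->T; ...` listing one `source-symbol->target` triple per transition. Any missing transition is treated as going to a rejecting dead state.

Build one automaton per condition and run them in lockstep. The first has 4 states tracking the count of `q`s, saturating at 3; the second has 3 states tracking how much of the suffix `pq` has currently been matched. A product state is a pair (one from each), accepting exactly when both do. Equivalent product states are then merged.
A 7-state machine:
        p   q  
>  s0   s1  s2 
   s1   s1  s3 
   s2   s4  s5 
 * s3   s4  s5 
   s4   s4  s6 
   s5   s5  s5 
 * s6   s5  s5 
(> = start, * = accepting)

start=s0; accept=s3,s6; s0-p->s1; s0-q->s2; s1-p->s1; s1-q->s3; s2-p->s4; s2-q->s5; s3-p->s4; s3-q->s5; s4-p->s4; s4-q->s6; s5-p->s5; s5-q->s5; s6-p->s5; s6-q->s5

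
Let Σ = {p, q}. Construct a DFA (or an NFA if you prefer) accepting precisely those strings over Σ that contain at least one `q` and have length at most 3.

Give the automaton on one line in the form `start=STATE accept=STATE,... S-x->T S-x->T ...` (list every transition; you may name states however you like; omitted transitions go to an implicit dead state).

Build one automaton per condition and run them in lockstep. One (3 states) tracks the count of `q`s, saturating at 2; the other (5 states) tracks the input length, saturating at 4. Each combined state is a pair, one component from each; accept when both components accept.
       p  q 
>  A   B  C 
   B   D  E 
 * C   E  F 
   D   G  H 
 * E   H  I 
 * F   I  I 
   G   J  K 
 * H   K  L 
 * I   L  L 
   J   J  K 
   K   K  L 
   L   L  L 
(> = start, * = accepting)

start=A accept=C,E,F,H,I A-p->B A-q->C B-p->D B-q->E C-p->E C-q->F D-p->G D-q->H E-p->H E-q->I F-p->I F-q->I G-p->J G-q->K H-p->K H-q->L I-p->L I-q->L J-p->J J-q->K K-p->K K-q->L L-p->L L-q->L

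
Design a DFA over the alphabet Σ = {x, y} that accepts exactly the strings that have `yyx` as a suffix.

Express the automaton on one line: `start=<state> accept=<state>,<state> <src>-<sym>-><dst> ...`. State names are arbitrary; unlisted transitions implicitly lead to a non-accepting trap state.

Let each state record the length of the longest suffix of the input read so far that is also a prefix of `yyx`. q1 means the last symbol is `y`; q2 means the last 2 symbols are `yy`; q3 means the last 3 symbols are `yyx`. Accept only at q3, where the string currently ends in `yyx`.
A 4-state machine:
        x   y  
>  q0   q0  q1 
   q1   q0  q2 
   q2   q3  q2 
 * q3   q0  q1 
(> = start, * = accepting)

start=q0 accept=q3 q0-x->q0 q0-y->q1 q1-x->q0 q1-y->q2 q2-x->q3 q2-y->q2 q3-x->q0 q3-y->q1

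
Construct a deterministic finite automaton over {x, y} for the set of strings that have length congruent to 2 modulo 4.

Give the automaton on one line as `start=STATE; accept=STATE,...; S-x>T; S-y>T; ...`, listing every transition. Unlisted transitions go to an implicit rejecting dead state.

Only the length mod 4 matters, so use a 4-cycle: from any state, every input symbol moves to the next state, wrapping S3 back to S0. Mark S2 accepting.
With 4 states:
        x   y  
>  S0   S1  S1 
   S1   S2  S2 
 * S2   S3  S3 
   S3   S0  S0 
(> = start, * = accepting)

start=S0; accept=S2; S0-x>S1; S0-y>S1; S1-x>S2; S1-y>S2; S2-x>S3; S2-y>S3; S3-x>S0; S3-y>S0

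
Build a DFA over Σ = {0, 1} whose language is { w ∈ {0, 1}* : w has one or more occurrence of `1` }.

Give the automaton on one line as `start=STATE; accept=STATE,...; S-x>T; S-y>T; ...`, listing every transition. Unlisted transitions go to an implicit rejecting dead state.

start=A; accept=B,C; A-0>A; A-1>B; B-0>B; B-1>C; C-0>C; C-1>C

Count `1`s, saturating at 2: state A means no `1` yet, B means one `1` seen, C means more than one. Each `1` increments (capped at C); other symbols loop. Accept from {B, C}.
A 3-state machine:
       0  1 
>  A   A  B 
 * B   B  C 
 * C   C  C 
(> = start, * = accepting)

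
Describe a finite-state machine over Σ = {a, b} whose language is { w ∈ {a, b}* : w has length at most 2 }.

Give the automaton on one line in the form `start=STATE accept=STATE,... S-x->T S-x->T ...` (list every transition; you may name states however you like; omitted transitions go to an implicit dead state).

start=q0 accept=q0,q1,q2 q0-a->q1 q0-b->q1 q1-a->q2 q1-b->q2 q2-a->q3 q2-b->q3 q3-a->q3 q3-b->q3

Count input length up to 3: every symbol moves from q0 toward q3, which means 'more than 2' and absorbs. Accept from {q0, q1, q2}.
A 4-state machine:
        a   b  
>* q0   q1  q1 
 * q1   q2  q2 
 * q2   q3  q3 
   q3   q3  q3 
(> = start, * = accepting)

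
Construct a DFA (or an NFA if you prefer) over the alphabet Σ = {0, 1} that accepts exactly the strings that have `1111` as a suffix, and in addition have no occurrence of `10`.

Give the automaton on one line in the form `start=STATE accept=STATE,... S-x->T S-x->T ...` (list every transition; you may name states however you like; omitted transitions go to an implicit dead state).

start=q0 accept=q7 q0-0->q0 q0-1->q1 q1-0->q2 q1-1->q3 q2-0->q2 q2-1->q4 q3-0->q2 q3-1->q5 q4-0->q2 q4-1->q6 q5-0->q2 q5-1->q7 q6-0->q2 q6-1->q8 q7-0->q2 q7-1->q7 q8-0->q2 q8-1->q9 q9-0->q2 q9-1->q9

Run two small machines in parallel and take their product. The first has 5 states tracking how much of the suffix `1111` has currently been matched; the second has 3 states tracking partial matches of the forbidden pattern `10`. A product state is a pair (one from each), accepting exactly when both do.
With 10 states:
        0   1  
>  q0   q0  q1 
   q1   q2  q3 
   q2   q2  q4 
   q3   q2  q5 
   q4   q2  q6 
   q5   q2  q7 
   q6   q2  q8 
 * q7   q2  q7 
   q8   q2  q9 
   q9   q2  q9 
(> = start, * = accepting)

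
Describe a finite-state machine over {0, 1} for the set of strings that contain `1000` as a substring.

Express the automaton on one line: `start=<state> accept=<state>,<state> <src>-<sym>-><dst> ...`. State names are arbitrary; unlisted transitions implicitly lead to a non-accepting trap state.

start=q0 accept=q4 q0-0->q0 q0-1->q1 q1-0->q2 q1-1->q1 q2-0->q3 q2-1->q1 q3-0->q4 q3-1->q1 q4-0->q4 q4-1->q4

States q0..q3 record the length of the longest prefix of `1000` that matches the current input suffix. Reaching q4 means `1000` has been seen, and we stay there forever. Accept from q4.
A 5-state machine:
        0   1  
>  q0   q0  q1 
   q1   q2  q1 
   q2   q3  q1 
   q3   q4  q1 
 * q4   q4  q4 
(> = start, * = accepting)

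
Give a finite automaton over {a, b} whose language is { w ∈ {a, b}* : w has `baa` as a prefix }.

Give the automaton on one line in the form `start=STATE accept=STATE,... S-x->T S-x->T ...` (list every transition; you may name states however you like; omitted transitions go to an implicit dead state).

Walk along `baa` while the input agrees: from q0 take `b` to q1, and so on. Any deviation drops to the rejecting sink q4. Once q3 is reached the prefix is confirmed and every continuation is accepted.
        a   b  
>  q0   q4  q1 
   q1   q2  q4 
   q2   q3  q4 
 * q3   q3  q3 
   q4   q4  q4 
(> = start, * = accepting)

start=q0 accept=q3 q0-a->q4 q0-b->q1 q1-a->q2 q1-b->q4 q2-a->q3 q2-b->q4 q3-a->q3 q3-b->q3 q4-a->q4 q4-b->q4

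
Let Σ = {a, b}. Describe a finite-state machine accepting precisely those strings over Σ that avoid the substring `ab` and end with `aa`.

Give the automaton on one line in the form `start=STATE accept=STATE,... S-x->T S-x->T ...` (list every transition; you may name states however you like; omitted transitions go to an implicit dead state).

start=q0 accept=q2 q0-a->q1 q0-b->q0 q1-a->q2 q1-b->q3 q2-a->q2 q2-b->q3 q3-a->q4 q3-b->q3 q4-a->q5 q4-b->q3 q5-a->q5 q5-b->q3

Handle the two conditions separately and then intersect. The first has 3 states tracking partial matches of the forbidden pattern `ab`; the second has 3 states tracking how much of the suffix `aa` has currently been matched. A product state is a pair (one from each), accepting exactly when both do.
A 6-state machine:
        a   b  
>  q0   q1  q0 
   q1   q2  q3 
 * q2   q2  q3 
   q3   q4  q3 
   q4   q5  q3 
   q5   q5  q3 
(> = start, * = accepting)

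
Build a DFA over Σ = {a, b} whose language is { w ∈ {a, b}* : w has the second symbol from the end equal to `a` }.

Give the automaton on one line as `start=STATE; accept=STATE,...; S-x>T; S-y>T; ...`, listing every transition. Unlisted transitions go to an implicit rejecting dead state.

A DFA must remember the last 2 symbols (since which symbol is second-to-last isn't known until the input ends). Use one state per possible window of the last ≤2 symbols; accept from those whose window starts with `a`.
A 7-state machine:
        a   b  
>  S0   S1  S2 
   S1   S3  S4 
   S2   S5  S6 
 * S3   S3  S4 
 * S4   S5  S6 
   S5   S3  S4 
   S6   S5  S6 
(> = start, * = accepting)

start=S0; accept=S3,S4; S0-a>S1; S0-b>S2; S1-a>S3; S1-b>S4; S2-a>S5; S2-b>S6; S3-a>S3; S3-b>S4; S4-a>S5; S4-b>S6; S5-a>S3; S5-b>S4; S6-a>S5; S6-b>S6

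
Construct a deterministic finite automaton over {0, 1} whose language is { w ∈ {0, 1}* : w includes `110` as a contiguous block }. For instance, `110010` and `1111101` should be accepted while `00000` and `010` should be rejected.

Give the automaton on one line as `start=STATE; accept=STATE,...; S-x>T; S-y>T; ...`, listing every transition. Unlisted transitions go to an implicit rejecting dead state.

start=s0; accept=s3; s0-0>s0; s0-1>s1; s1-0>s0; s1-1>s2; s2-0>s3; s2-1>s2; s3-0>s3; s3-1>s3

Track how much of `110` has been matched so far: state s0 is no progress, s3 is the absorbing accept state reached once `110` has occurred. Intermediate states record partial matches; on a mismatch, fall back to the longest reusable overlap.
4 states suffice.
        0   1  
>  s0   s0  s1 
   s1   s0  s2 
   s2   s3  s2 
 * s3   s3  s3 
(> = start, * = accepting)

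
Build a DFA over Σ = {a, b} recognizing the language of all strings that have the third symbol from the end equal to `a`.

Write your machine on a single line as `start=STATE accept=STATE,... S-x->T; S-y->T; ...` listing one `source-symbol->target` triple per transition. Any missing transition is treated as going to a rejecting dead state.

A DFA must remember the last 3 symbols (since which symbol is third-to-last isn't known until the input ends). Use one state per possible window of the last ≤3 symbols; accept from those whose window starts with `a`.
A 15-state machine:
          a    b  
>  q0     q1   q2 
   q1     q3   q4 
   q2     q5   q6 
   q3     q7   q8 
   q4     q9  q10 
   q5    q11  q12 
   q6    q13  q14 
 * q7     q7   q8 
 * q8     q9  q10 
 * q9    q11  q12 
 * q10   q13  q14 
   q11    q7   q8 
   q12    q9  q10 
   q13   q11  q12 
   q14   q13  q14 
(> = start, * = accepting)

start=q0; accept=q7,q8,q9,q10; q0-a->q1; q0-b->q2; q1-a->q3; q1-b->q4; q2-a->q5; q2-b->q6; q3-a->q7; q3-b->q8; q4-a->q9; q4-b->q10; q5-a->q11; q5-b->q12; q6-a->q13; q6-b->q14; q7-a->q7; q7-b->q8; q8-a->q9; q8-b->q10; q9-a->q11; q9-b->q12; q10-a->q13; q10-b->q14; q11-a->q7; q11-b->q8; q12-a->q9; q12-b->q10; q13-a->q11; q13-b->q12; q14-a->q13; q14-b->q14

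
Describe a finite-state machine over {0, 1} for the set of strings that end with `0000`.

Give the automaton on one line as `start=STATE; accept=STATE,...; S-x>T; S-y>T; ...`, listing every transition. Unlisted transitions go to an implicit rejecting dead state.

Remember how much of `0000` the current input suffix matches. State S0 means no match yet; S1 means the last symbol is `0`; S2 means the last 2 symbols are `00`; S3 means the last 3 symbols are `000`; S4 means the last 4 symbols are `0000`. Only S4 accepts. On a mismatch, fall back to the longest proper suffix that is still a prefix of `0000`.
A 5-state machine:
        0   1  
>  S0   S1  S0 
   S1   S2  S0 
   S2   S3  S0 
   S3   S4  S0 
 * S4   S4  S0 
(> = start, * = accepting)

start=S0; accept=S4; S0-0>S1; S0-1>S0; S1-0>S2; S1-1>S0; S2-0>S3; S2-1>S0; S3-0>S4; S3-1>S0; S4-0>S4; S4-1>S0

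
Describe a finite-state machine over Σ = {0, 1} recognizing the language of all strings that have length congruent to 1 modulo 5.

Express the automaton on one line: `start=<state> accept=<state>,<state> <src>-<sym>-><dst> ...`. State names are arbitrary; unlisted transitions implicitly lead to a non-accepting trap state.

start=A accept=B A-0->B A-1->B B-0->C B-1->C C-0->D C-1->D D-0->E D-1->E E-0->A E-1->A

Count input length modulo 5: every symbol advances one step around the cycle A → B → C → D → E → A. Accept at B.
       0  1 
>  A   B  B 
 * B   C  C 
   C   D  D 
   D   E  E 
   E   A  A 
(> = start, * = accepting)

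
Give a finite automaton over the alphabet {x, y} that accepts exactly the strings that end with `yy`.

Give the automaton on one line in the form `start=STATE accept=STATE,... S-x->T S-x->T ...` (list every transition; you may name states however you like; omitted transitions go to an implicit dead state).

start=A accept=C A-x->A A-y->B B-x->A B-y->C C-x->A C-y->C

Remember how much of `yy` the current input suffix matches. State A means no match yet; B means the last symbol is `y`; C means the last 2 symbols are `yy`. Only C accepts. On a mismatch, fall back to the longest proper suffix that is still a prefix of `yy`.
A 3-state machine:
       x  y 
>  A   A  B 
   B   A  C 
 * C   A  C 
(> = start, * = accepting)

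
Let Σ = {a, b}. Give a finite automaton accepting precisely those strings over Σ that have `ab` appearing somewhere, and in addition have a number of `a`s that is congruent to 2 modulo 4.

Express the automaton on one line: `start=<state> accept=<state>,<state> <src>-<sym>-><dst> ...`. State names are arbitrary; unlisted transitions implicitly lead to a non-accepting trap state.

Handle the two conditions separately and then intersect. The first has 3 states tracking whether and how much of `ab` has been seen; the second has 4 states tracking the count of `a`s modulo 4. A product state is a pair (one from each), accepting exactly when both do.
        a   b  
>  S0   S1  S0 
   S1   S2  S3 
   S2   S4  S5 
   S3   S5  S3 
   S4   S6  S7 
 * S5   S7  S5 
   S6   S1  S8 
   S7   S8  S7 
   S8   S3  S8 
(> = start, * = accepting)

start=S0 accept=S5 S0-a->S1 S0-b->S0 S1-a->S2 S1-b->S3 S2-a->S4 S2-b->S5 S3-a->S5 S3-b->S3 S4-a->S6 S4-b->S7 S5-a->S7 S5-b->S5 S6-a->S1 S6-b->S8 S7-a->S8 S7-b->S7 S8-a->S3 S8-b->S8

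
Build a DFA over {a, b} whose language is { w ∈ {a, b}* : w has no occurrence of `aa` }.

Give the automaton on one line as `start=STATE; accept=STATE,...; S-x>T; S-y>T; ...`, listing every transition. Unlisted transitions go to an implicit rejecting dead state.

This is the complement of 'contains `aa`'. Use the same substring-matching states — s0 through s2 holding how much of `aa` has just been matched — but flip the accepting set: everything except the trap s2 accepts.
A 3-state machine:
        a   b  
>* s0   s1  s0 
 * s1   s2  s0 
   s2   s2  s2 
(> = start, * = accepting)

start=s0; accept=s0,s1; s0-a>s1; s0-b>s0; s1-a>s2; s1-b>s0; s2-a>s2; s2-b>s2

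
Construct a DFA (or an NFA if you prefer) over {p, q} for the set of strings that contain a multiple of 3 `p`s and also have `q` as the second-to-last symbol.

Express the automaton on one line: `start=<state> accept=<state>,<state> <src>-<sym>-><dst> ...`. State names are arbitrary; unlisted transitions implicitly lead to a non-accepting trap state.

Run two small machines in parallel and take their product. One (3 states) tracks the count of `p`s modulo 3; the other (7 states) tracks the last 2 symbols read. Each combined state is a pair, one component from each; accept when both components accept. Equivalent product states are then merged.
7 states suffice.
       p  q 
>  A   B  C 
   B   D  B 
   C   B  E 
   D   A  F 
 * E   B  E 
   F   G  F 
 * G   B  C 
(> = start, * = accepting)

start=A accept=E,G A-p->B A-q->C B-p->D B-q->B C-p->B C-q->E D-p->A D-q->F E-p->B E-q->E F-p->G F-q->F G-p->B G-q->C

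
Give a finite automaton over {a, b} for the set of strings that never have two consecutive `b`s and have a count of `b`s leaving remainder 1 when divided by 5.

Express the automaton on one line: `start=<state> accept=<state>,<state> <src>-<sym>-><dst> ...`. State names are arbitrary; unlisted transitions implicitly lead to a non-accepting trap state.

Build one automaton per condition and run them in lockstep. One (3 states) tracks partial matches of the forbidden pattern `bb`; the other (5 states) tracks the count of `b`s modulo 5. Each combined state is a pair, one component from each; accept when both components accept. Equivalent product states are then merged.
11 states suffice.
          a    b  
>  q0     q0   q1 
 * q1     q2   q3 
 * q2     q2   q4 
   q3     q3   q3 
   q4     q5   q3 
   q5     q5   q6 
   q6     q7   q3 
   q7     q7   q8 
   q8     q9   q3 
   q9     q9  q10 
   q10    q0   q3 
(> = start, * = accepting)

start=q0 accept=q1,q2 q0-a->q0 q0-b->q1 q1-a->q2 q1-b->q3 q2-a->q2 q2-b->q4 q3-a->q3 q3-b->q3 q4-a->q5 q4-b->q3 q5-a->q5 q5-b->q6 q6-a->q7 q6-b->q3 q7-a->q7 q7-b->q8 q8-a->q9 q8-b->q3 q9-a->q9 q9-b->q10 q10-a->q0 q10-b->q3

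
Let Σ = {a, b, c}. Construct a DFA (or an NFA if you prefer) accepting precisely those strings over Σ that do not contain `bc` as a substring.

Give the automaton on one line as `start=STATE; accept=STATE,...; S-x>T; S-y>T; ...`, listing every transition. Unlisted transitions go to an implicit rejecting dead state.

Track partial matches of the forbidden pattern `bc`. State s2 is a dead state reached once `bc` has occurred; every other state accepts. s0 means no part of `bc` is currently matched.
        a   b   c  
>* s0   s0  s1  s0 
 * s1   s0  s1  s2 
   s2   s2  s2  s2 
(> = start, * = accepting)

start=s0; accept=s0,s1; s0-a>s0; s0-b>s1; s0-c>s0; s1-a>s0; s1-b>s1; s1-c>s2; s2-a>s2; s2-b>s2; s2-c>s2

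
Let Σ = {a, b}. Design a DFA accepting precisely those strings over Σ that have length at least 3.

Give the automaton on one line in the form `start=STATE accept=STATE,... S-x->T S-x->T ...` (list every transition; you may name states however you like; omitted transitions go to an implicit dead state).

start=q0 accept=q3,q4 q0-a->q1 q0-b->q1 q1-a->q2 q1-b->q2 q2-a->q3 q2-b->q3 q3-a->q4 q3-b->q4 q4-a->q4 q4-b->q4

We only need to distinguish lengths 0, 1, …, 3, and '>3'. Chain q0 → q1 → q2 → q3 → q4 on every symbol, with q4 looping. Accepting states: {q3, q4}.
5 states suffice.
        a   b  
>  q0   q1  q1 
   q1   q2  q2 
   q2   q3  q3 
 * q3   q4  q4 
 * q4   q4  q4 
(> = start, * = accepting)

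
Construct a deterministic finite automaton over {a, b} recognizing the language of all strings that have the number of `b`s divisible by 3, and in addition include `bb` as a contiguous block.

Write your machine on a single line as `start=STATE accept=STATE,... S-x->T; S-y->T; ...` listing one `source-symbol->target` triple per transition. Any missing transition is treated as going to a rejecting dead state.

start=q0; accept=q5; q0-a->q0; q0-b->q1; q1-a->q2; q1-b->q3; q2-a->q2; q2-b->q4; q3-a->q3; q3-b->q5; q4-a->q6; q4-b->q5; q5-a->q5; q5-b->q7; q6-a->q6; q6-b->q8; q7-a->q7; q7-b->q3; q8-a->q0; q8-b->q7

Run two small machines in parallel and take their product. The first has 3 states tracking the count of `b`s modulo 3; the second has 3 states tracking whether and how much of `bb` has been seen. A product state is a pair (one from each), accepting exactly when both do.
With 9 states:
        a   b  
>  q0   q0  q1 
   q1   q2  q3 
   q2   q2  q4 
   q3   q3  q5 
   q4   q6  q5 
 * q5   q5  q7 
   q6   q6  q8 
   q7   q7  q3 
   q8   q0  q7 
(> = start, * = accepting)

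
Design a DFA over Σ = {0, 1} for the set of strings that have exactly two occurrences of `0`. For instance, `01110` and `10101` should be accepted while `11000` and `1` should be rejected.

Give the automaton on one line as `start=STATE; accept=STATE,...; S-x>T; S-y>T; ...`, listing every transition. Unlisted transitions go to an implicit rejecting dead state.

Only the number of `0`s matters, and only up to 3. Make a chain q0 → q1 → q2 → q3 advanced by each `0` (with q3 absorbing); every other symbol self-loops. The accepting set is {q2}.
        0   1  
>  q0   q1  q0 
   q1   q2  q1 
 * q2   q3  q2 
   q3   q3  q3 
(> = start, * = accepting)

start=q0; accept=q2; q0-0>q1; q0-1>q0; q1-0>q2; q1-1>q1; q2-0>q3; q2-1>q2; q3-0>q3; q3-1>q3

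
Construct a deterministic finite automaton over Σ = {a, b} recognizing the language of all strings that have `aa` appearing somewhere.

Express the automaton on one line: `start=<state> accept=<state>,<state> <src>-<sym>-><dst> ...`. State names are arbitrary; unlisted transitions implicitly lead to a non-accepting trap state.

States q0..q1 record the length of the longest prefix of `aa` that matches the current input suffix. Reaching q2 means `aa` has been seen, and we stay there forever. Accept from q2.
With 3 states:
        a   b  
>  q0   q1  q0 
   q1   q2  q0 
 * q2   q2  q2 
(> = start, * = accepting)

start=q0 accept=q2 q0-a->q1 q0-b->q0 q1-a->q2 q1-b->q0 q2-a->q2 q2-b->q2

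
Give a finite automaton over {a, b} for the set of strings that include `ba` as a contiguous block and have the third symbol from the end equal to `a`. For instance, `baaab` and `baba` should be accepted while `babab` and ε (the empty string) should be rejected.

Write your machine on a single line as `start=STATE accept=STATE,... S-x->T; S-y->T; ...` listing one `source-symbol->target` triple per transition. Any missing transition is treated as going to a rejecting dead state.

Run two small machines in parallel and take their product. The first has 3 states tracking whether and how much of `ba` has been seen; the second has 15 states tracking the last 3 symbols read. A product state is a pair (one from each), accepting exactly when both do. After merging equivalent states the machine shrinks.
          a    b  
>  s0     s1   s2 
   s1     s1   s3 
   s2     s4   s2 
   s3     s5   s2 
   s4     s6   s7 
 * s5     s6   s7 
   s6     s8   s9 
   s7     s5  s10 
 * s8     s8   s9 
 * s9     s5  s10 
 * s10    s4   s2 
(> = start, * = accepting)

start=s0; accept=s5,s8,s9,s10; s0-a->s1; s0-b->s2; s1-a->s1; s1-b->s3; s2-a->s4; s2-b->s2; s3-a->s5; s3-b->s2; s4-a->s6; s4-b->s7; s5-a->s6; s5-b->s7; s6-a->s8; s6-b->s9; s7-a->s5; s7-b->s10; s8-a->s8; s8-b->s9; s9-a->s5; s9-b->s10; s10-a->s4; s10-b->s2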